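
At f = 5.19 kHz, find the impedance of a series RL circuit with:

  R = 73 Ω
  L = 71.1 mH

Step 1 — Angular frequency: ω = 2π·f = 2π·5190 = 3.261e+04 rad/s.
Step 2 — Component impedances:
  R: Z = R = 73 Ω
  L: Z = jωL = j·3.261e+04·0.0711 = 0 + j2319 Ω
Step 3 — Series combination: Z_total = R + L = 73 + j2319 Ω = 2320∠88.2° Ω.

Z = 73 + j2319 Ω = 2320∠88.2° Ω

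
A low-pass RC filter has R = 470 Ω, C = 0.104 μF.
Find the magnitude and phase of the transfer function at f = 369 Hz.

Step 1 — Angular frequency: ω = 2π·369 = 2318 rad/s.
Step 2 — Transfer function: H(jω) = 1/(1 + jωRC).
Step 3 — Denominator: 1 + jωRC = 1 + j·2318·470·1.04e-07 = 1 + j0.1133.
Step 4 — H = 0.9873 - j0.1119.
Step 5 — Magnitude: |H| = 0.9936 (-0.1 dB); phase: φ = -6.5°.

|H| = 0.9936 (-0.1 dB), φ = -6.5°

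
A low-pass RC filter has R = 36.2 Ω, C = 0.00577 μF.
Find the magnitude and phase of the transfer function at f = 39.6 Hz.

Step 1 — Angular frequency: ω = 2π·39.6 = 248.8 rad/s.
Step 2 — Transfer function: H(jω) = 1/(1 + jωRC).
Step 3 — Denominator: 1 + jωRC = 1 + j·248.8·36.2·5.77e-09 = 1 + j5.197e-05.
Step 4 — H = 1 - j5.197e-05.
Step 5 — Magnitude: |H| = 1 (-0.0 dB); phase: φ = -0.0°.

|H| = 1 (-0.0 dB), φ = -0.0°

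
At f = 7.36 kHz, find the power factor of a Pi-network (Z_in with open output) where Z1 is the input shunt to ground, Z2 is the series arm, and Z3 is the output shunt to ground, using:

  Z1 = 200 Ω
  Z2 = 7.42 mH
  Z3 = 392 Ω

Step 1 — Angular frequency: ω = 2π·f = 2π·7360 = 4.624e+04 rad/s.
Step 2 — Component impedances:
  Z1: Z = R = 200 Ω
  Z2: Z = jωL = j·4.624e+04·0.00742 = 0 + j343.1 Ω
  Z3: Z = R = 392 Ω
Step 3 — With open output, the series arm Z2 and the output shunt Z3 appear in series to ground: Z2 + Z3 = 392 + j343.1 Ω.
Step 4 — Parallel with input shunt Z1: Z_in = Z1 || (Z2 + Z3) = 149.4 + j29.31 Ω = 152.3∠11.1° Ω.
Step 5 — Power factor: PF = cos(φ) = Re(Z)/|Z| = 149.42/152.27 = 0.9813.
Step 6 — Type: Im(Z) = 29.31 ⇒ lagging (phase φ = 11.1°).

PF = 0.9813 (lagging, φ = 11.1°)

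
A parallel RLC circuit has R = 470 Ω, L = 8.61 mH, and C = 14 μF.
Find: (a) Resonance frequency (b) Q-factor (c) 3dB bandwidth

Step 1 — Resonance: ω₀ = 1/√(LC) = 1/√(0.00861·1.4e-05) = 2880 rad/s.
Step 2 — f₀ = ω₀/(2π) = 458.4 Hz.
Step 3 — Parallel Q: Q = R/(ω₀L) = 470/(2880·0.00861) = 18.95.
Step 4 — Bandwidth: Δω = ω₀/Q = 152 rad/s; BW = Δω/(2π) = 24.19 Hz.

(a) f₀ = 458.4 Hz  (b) Q = 18.95  (c) BW = 24.19 Hz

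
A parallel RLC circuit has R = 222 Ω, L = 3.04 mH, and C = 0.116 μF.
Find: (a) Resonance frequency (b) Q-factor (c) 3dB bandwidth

Step 1 — Resonance: ω₀ = 1/√(LC) = 1/√(0.00304·1.16e-07) = 5.325e+04 rad/s.
Step 2 — f₀ = ω₀/(2π) = 8475 Hz.
Step 3 — Parallel Q: Q = R/(ω₀L) = 222/(5.325e+04·0.00304) = 1.371.
Step 4 — Bandwidth: Δω = ω₀/Q = 3.883e+04 rad/s; BW = Δω/(2π) = 6180 Hz.

(a) f₀ = 8475 Hz  (b) Q = 1.371  (c) BW = 6180 Hz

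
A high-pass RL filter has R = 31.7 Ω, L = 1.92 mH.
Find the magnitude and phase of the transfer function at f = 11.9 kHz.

Step 1 — Angular frequency: ω = 2π·1.19e+04 = 7.477e+04 rad/s.
Step 2 — Transfer function: H(jω) = jωL/(R + jωL).
Step 3 — Numerator jωL = j·143.6; denominator R + jωL = 31.7 + j143.6.
Step 4 — H = 0.9535 + j0.2105.
Step 5 — Magnitude: |H| = 0.9765 (-0.2 dB); phase: φ = 12.5°.

|H| = 0.9765 (-0.2 dB), φ = 12.5°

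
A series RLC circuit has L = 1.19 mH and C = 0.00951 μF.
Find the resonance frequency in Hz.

Step 1 — Resonance condition Im(Z)=0 gives ω₀ = 1/√(LC).
Step 2 — ω₀ = 1/√(0.00119·9.51e-09) = 2.973e+05 rad/s.
Step 3 — f₀ = ω₀/(2π) = 4.731e+04 Hz.

f₀ = 4.731e+04 Hz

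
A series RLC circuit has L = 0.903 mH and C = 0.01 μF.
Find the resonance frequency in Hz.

Step 1 — Resonance condition Im(Z)=0 gives ω₀ = 1/√(LC).
Step 2 — ω₀ = 1/√(0.000903·1e-08) = 3.328e+05 rad/s.
Step 3 — f₀ = ω₀/(2π) = 5.296e+04 Hz.

f₀ = 5.296e+04 Hz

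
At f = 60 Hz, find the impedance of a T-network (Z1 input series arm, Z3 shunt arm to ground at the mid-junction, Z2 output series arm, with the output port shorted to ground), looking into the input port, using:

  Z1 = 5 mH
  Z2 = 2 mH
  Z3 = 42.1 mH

Step 1 — Angular frequency: ω = 2π·f = 2π·60 = 377 rad/s.
Step 2 — Component impedances:
  Z1: Z = jωL = j·377·0.005 = 0 + j1.885 Ω
  Z2: Z = jωL = j·377·0.002 = 0 + j0.754 Ω
  Z3: Z = jωL = j·377·0.0421 = 0 + j15.87 Ω
Step 3 — With the output port shorted to ground, the output series arm Z2 runs from the junction to ground; the shunt arm Z3 also runs from the junction to ground. They appear in parallel: Z3 || Z2 = 0 + j0.7198 Ω.
Step 4 — Series with input arm Z1: Z_in = Z1 + (Z3 || Z2) = 0 + j2.605 Ω = 2.605∠90.0° Ω.

Z = 0 + j2.605 Ω = 2.605∠90.0° Ω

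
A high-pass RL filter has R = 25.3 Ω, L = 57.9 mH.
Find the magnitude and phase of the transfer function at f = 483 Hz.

Step 1 — Angular frequency: ω = 2π·483 = 3035 rad/s.
Step 2 — Transfer function: H(jω) = jωL/(R + jωL).
Step 3 — Numerator jωL = j·175.7; denominator R + jωL = 25.3 + j175.7.
Step 4 — H = 0.9797 + j0.1411.
Step 5 — Magnitude: |H| = 0.9898 (-0.1 dB); phase: φ = 8.2°.

|H| = 0.9898 (-0.1 dB), φ = 8.2°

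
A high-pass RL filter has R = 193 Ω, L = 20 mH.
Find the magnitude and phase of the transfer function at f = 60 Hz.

Step 1 — Angular frequency: ω = 2π·60 = 377 rad/s.
Step 2 — Transfer function: H(jω) = jωL/(R + jωL).
Step 3 — Numerator jωL = j·7.54; denominator R + jωL = 193 + j7.54.
Step 4 — H = 0.001524 + j0.03901.
Step 5 — Magnitude: |H| = 0.03904 (-28.2 dB); phase: φ = 87.8°.

|H| = 0.03904 (-28.2 dB), φ = 87.8°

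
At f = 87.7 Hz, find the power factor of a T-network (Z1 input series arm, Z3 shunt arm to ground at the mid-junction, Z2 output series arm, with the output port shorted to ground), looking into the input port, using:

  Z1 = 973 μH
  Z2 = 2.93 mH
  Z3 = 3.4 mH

Step 1 — Angular frequency: ω = 2π·f = 2π·87.7 = 551 rad/s.
Step 2 — Component impedances:
  Z1: Z = jωL = j·551·0.000973 = 0 + j0.5362 Ω
  Z2: Z = jωL = j·551·0.00293 = 0 + j1.615 Ω
  Z3: Z = jωL = j·551·0.0034 = 0 + j1.874 Ω
Step 3 — With the output port shorted to ground, the output series arm Z2 runs from the junction to ground; the shunt arm Z3 also runs from the junction to ground. They appear in parallel: Z3 || Z2 = 0 + j0.8672 Ω.
Step 4 — Series with input arm Z1: Z_in = Z1 + (Z3 || Z2) = 0 + j1.403 Ω = 1.403∠90.0° Ω.
Step 5 — Power factor: PF = cos(φ) = Re(Z)/|Z| = 0/1.403 = 0.
Step 6 — Type: Im(Z) = 1.403 ⇒ lagging (phase φ = 90.0°).

PF = 0 (lagging, φ = 90.0°)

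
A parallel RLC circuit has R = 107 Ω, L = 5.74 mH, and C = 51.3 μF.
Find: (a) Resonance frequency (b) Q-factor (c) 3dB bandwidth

Step 1 — Resonance: ω₀ = 1/√(LC) = 1/√(0.00574·5.13e-05) = 1843 rad/s.
Step 2 — f₀ = ω₀/(2π) = 293.3 Hz.
Step 3 — Parallel Q: Q = R/(ω₀L) = 107/(1843·0.00574) = 10.12.
Step 4 — Bandwidth: Δω = ω₀/Q = 182.2 rad/s; BW = Δω/(2π) = 28.99 Hz.

(a) f₀ = 293.3 Hz  (b) Q = 10.12  (c) BW = 28.99 Hz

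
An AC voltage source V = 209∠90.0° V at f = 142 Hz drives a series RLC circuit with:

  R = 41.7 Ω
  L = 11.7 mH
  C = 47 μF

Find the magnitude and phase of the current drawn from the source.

Step 1 — Angular frequency: ω = 2π·f = 2π·142 = 892.2 rad/s.
Step 2 — Component impedances:
  R: Z = R = 41.7 Ω
  L: Z = jωL = j·892.2·0.0117 = 0 + j10.44 Ω
  C: Z = 1/(jωC) = -j/(ω·C) = 0 - j23.85 Ω
Step 3 — Series combination: Z_total = R + L + C = 41.7 - j13.41 Ω = 43.8∠-17.8° Ω.
Step 4 — Source phasor: V = 209∠90.0° V = 0 + j209 V.
Step 5 — Ohm's law: I = V / Z_total = (0 + j209) / (41.7 - j13.41) = -1.461 + j4.542 A.
Step 6 — Convert to polar: |I| = 4.771 A, ∠I = 107.8°.

I = 4.771∠107.8° A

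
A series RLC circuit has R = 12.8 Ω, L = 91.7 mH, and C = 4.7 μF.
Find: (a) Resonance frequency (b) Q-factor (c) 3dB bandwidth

Step 1 — Resonance condition Im(Z)=0 gives ω₀ = 1/√(LC).
Step 2 — ω₀ = 1/√(0.0917·4.7e-06) = 1523 rad/s.
Step 3 — f₀ = ω₀/(2π) = 242.4 Hz.
Step 4 — Series Q: Q = ω₀L/R = 1523·0.0917/12.8 = 10.91.
Step 5 — 3dB bandwidth: Δω = ω₀/Q = 139.6 rad/s; BW = Δω/(2π) = 22.22 Hz.

(a) f₀ = 242.4 Hz  (b) Q = 10.91  (c) BW = 22.22 Hz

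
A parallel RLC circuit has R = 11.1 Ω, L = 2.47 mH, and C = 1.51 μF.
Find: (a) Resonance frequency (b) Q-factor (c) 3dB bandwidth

Step 1 — Resonance: ω₀ = 1/√(LC) = 1/√(0.00247·1.51e-06) = 1.637e+04 rad/s.
Step 2 — f₀ = ω₀/(2π) = 2606 Hz.
Step 3 — Parallel Q: Q = R/(ω₀L) = 11.1/(1.637e+04·0.00247) = 0.2744.
Step 4 — Bandwidth: Δω = ω₀/Q = 5.966e+04 rad/s; BW = Δω/(2π) = 9496 Hz.

(a) f₀ = 2606 Hz  (b) Q = 0.2744  (c) BW = 9496 Hz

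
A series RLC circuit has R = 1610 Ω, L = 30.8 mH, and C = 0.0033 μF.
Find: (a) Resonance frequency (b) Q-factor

Step 1 — Resonance condition Im(Z)=0 gives ω₀ = 1/√(LC).
Step 2 — ω₀ = 1/√(0.0308·3.3e-09) = 9.919e+04 rad/s.
Step 3 — f₀ = ω₀/(2π) = 1.579e+04 Hz.
Step 4 — Series Q: Q = ω₀L/R = 9.919e+04·0.0308/1610 = 1.898.

(a) f₀ = 1.579e+04 Hz  (b) Q = 1.898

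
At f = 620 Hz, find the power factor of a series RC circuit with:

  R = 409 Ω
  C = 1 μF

Step 1 — Angular frequency: ω = 2π·f = 2π·620 = 3896 rad/s.
Step 2 — Component impedances:
  R: Z = R = 409 Ω
  C: Z = 1/(jωC) = -j/(ω·C) = 0 - j256.7 Ω
Step 3 — Series combination: Z_total = R + C = 409 - j256.7 Ω = 482.9∠-32.1° Ω.
Step 4 — Power factor: PF = cos(φ) = Re(Z)/|Z| = 409/482.9 = 0.847.
Step 5 — Type: Im(Z) = -256.7 ⇒ leading (phase φ = -32.1°).

PF = 0.847 (leading, φ = -32.1°)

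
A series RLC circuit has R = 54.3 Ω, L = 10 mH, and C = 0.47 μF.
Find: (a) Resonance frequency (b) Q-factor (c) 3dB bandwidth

Step 1 — Resonance condition Im(Z)=0 gives ω₀ = 1/√(LC).
Step 2 — ω₀ = 1/√(0.01·4.7e-07) = 1.459e+04 rad/s.
Step 3 — f₀ = ω₀/(2π) = 2322 Hz.
Step 4 — Series Q: Q = ω₀L/R = 1.459e+04·0.01/54.3 = 2.686.
Step 5 — 3dB bandwidth: Δω = ω₀/Q = 5430 rad/s; BW = Δω/(2π) = 864.2 Hz.

(a) f₀ = 2322 Hz  (b) Q = 2.686  (c) BW = 864.2 Hz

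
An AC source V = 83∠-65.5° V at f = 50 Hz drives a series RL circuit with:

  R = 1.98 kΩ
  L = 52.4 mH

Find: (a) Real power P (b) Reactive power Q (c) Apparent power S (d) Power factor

Step 1 — Angular frequency: ω = 2π·f = 2π·50 = 314.2 rad/s.
Step 2 — Component impedances:
  R: Z = R = 1980 Ω
  L: Z = jωL = j·314.2·0.0524 = 0 + j16.46 Ω
Step 3 — Series combination: Z_total = R + L = 1980 + j16.46 Ω = 1980∠0.5° Ω.
Step 4 — Source phasor: V = 83∠-65.5° V = 34.42 - j75.53 V.
Step 5 — Current: I = V / Z = 0.01707 - j0.03829 A = 0.04192∠-66.0° A.
Step 6 — Complex power: S = V·I* = 3.479 + j0.02893 VA.
Step 7 — Real power: P = Re(S) = 3.479 W.
Step 8 — Reactive power: Q = Im(S) = 0.02893 VAR.
Step 9 — Apparent power: |S| = 3.479 VA.
Step 10 — Power factor: PF = P/|S| = 1 (lagging).

(a) P = 3.479 W  (b) Q = 0.02893 VAR  (c) S = 3.479 VA  (d) PF = 1 (lagging)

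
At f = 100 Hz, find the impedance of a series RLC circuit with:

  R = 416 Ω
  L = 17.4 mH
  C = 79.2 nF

Step 1 — Angular frequency: ω = 2π·f = 2π·100 = 628.3 rad/s.
Step 2 — Component impedances:
  R: Z = R = 416 Ω
  L: Z = jωL = j·628.3·0.0174 = 0 + j10.93 Ω
  C: Z = 1/(jωC) = -j/(ω·C) = 0 - j2.01e+04 Ω
Step 3 — Series combination: Z_total = R + L + C = 416 - j2.008e+04 Ω = 2.009e+04∠-88.8° Ω.

Z = 416 - j2.008e+04 Ω = 2.009e+04∠-88.8° Ω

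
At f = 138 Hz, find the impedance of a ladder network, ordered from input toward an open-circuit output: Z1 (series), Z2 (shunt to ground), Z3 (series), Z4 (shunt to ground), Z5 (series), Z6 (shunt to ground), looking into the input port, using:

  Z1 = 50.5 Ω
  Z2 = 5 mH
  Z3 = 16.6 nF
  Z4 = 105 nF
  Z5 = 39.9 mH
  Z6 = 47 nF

Step 1 — Angular frequency: ω = 2π·f = 2π·138 = 867.1 rad/s.
Step 2 — Component impedances:
  Z1: Z = R = 50.5 Ω
  Z2: Z = jωL = j·867.1·0.005 = 0 + j4.335 Ω
  Z3: Z = 1/(jωC) = -j/(ω·C) = 0 - j6.948e+04 Ω
  Z4: Z = 1/(jωC) = -j/(ω·C) = 0 - j1.098e+04 Ω
  Z5: Z = jωL = j·867.1·0.0399 = 0 + j34.6 Ω
  Z6: Z = 1/(jωC) = -j/(ω·C) = 0 - j2.454e+04 Ω
Step 3 — Ladder network (open output): work backward from the far end, alternating series and parallel combinations. Z_in = 50.5 + j4.336 Ω = 50.69∠4.9° Ω.

Z = 50.5 + j4.336 Ω = 50.69∠4.9° Ω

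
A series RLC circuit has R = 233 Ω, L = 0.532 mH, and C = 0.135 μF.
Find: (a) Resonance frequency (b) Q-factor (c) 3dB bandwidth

Step 1 — Resonance: ω₀ = 1/√(LC) = 1/√(0.000532·1.35e-07) = 1.18e+05 rad/s.
Step 2 — f₀ = ω₀/(2π) = 1.878e+04 Hz.
Step 3 — Series Q: Q = ω₀L/R = 1.18e+05·0.000532/233 = 0.2694.
Step 4 — Bandwidth: Δω = ω₀/Q = 4.38e+05 rad/s; BW = Δω/(2π) = 6.971e+04 Hz.

(a) f₀ = 1.878e+04 Hz  (b) Q = 0.2694  (c) BW = 6.971e+04 Hz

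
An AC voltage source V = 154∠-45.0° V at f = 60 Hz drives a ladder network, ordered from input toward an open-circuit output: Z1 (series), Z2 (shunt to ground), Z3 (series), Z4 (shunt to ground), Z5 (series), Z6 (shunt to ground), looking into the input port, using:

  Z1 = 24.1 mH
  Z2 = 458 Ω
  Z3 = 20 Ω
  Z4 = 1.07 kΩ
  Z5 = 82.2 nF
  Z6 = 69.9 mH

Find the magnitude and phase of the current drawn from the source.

Step 1 — Angular frequency: ω = 2π·f = 2π·60 = 377 rad/s.
Step 2 — Component impedances:
  Z1: Z = jωL = j·377·0.0241 = 0 + j9.085 Ω
  Z2: Z = R = 458 Ω
  Z3: Z = R = 20 Ω
  Z4: Z = R = 1070 Ω
  Z5: Z = 1/(jωC) = -j/(ω·C) = 0 - j3.227e+04 Ω
  Z6: Z = jωL = j·377·0.0699 = 0 + j26.35 Ω
Step 3 — Ladder network (open output): work backward from the far end, alternating series and parallel combinations. Z_in = 322.5 + j5.978 Ω = 322.5∠1.1° Ω.
Step 4 — Source phasor: V = 154∠-45.0° V = 108.9 - j108.9 V.
Step 5 — Ohm's law: I = V / Z_total = (108.9 - j108.9) / (322.5 + j5.978) = 0.3313 - j0.3438 A.
Step 6 — Convert to polar: |I| = 0.4775 A, ∠I = -46.1°.

I = 0.4775∠-46.1° A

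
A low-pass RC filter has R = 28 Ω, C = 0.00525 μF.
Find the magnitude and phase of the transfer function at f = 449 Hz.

Step 1 — Angular frequency: ω = 2π·449 = 2821 rad/s.
Step 2 — Transfer function: H(jω) = 1/(1 + jωRC).
Step 3 — Denominator: 1 + jωRC = 1 + j·2821·28·5.25e-09 = 1 + j0.0004147.
Step 4 — H = 1 - j0.0004147.
Step 5 — Magnitude: |H| = 1 (-0.0 dB); phase: φ = -0.0°.

|H| = 1 (-0.0 dB), φ = -0.0°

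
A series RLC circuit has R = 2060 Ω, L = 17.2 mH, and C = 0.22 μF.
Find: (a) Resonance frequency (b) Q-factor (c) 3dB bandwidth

Step 1 — Resonance: ω₀ = 1/√(LC) = 1/√(0.0172·2.2e-07) = 1.626e+04 rad/s.
Step 2 — f₀ = ω₀/(2π) = 2587 Hz.
Step 3 — Series Q: Q = ω₀L/R = 1.626e+04·0.0172/2060 = 0.1357.
Step 4 — Bandwidth: Δω = ω₀/Q = 1.198e+05 rad/s; BW = Δω/(2π) = 1.906e+04 Hz.

(a) f₀ = 2587 Hz  (b) Q = 0.1357  (c) BW = 1.906e+04 Hz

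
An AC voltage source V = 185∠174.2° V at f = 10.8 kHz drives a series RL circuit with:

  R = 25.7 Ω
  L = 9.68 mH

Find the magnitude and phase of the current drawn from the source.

Step 1 — Angular frequency: ω = 2π·f = 2π·1.08e+04 = 6.786e+04 rad/s.
Step 2 — Component impedances:
  R: Z = R = 25.7 Ω
  L: Z = jωL = j·6.786e+04·0.00968 = 0 + j656.9 Ω
Step 3 — Series combination: Z_total = R + L = 25.7 + j656.9 Ω = 657.4∠87.8° Ω.
Step 4 — Source phasor: V = 185∠174.2° V = -184.1 + j18.7 V.
Step 5 — Ohm's law: I = V / Z_total = (-184.1 + j18.7) / (25.7 + j656.9) = 0.01747 + j0.2809 A.
Step 6 — Convert to polar: |I| = 0.2814 A, ∠I = 86.4°.

I = 0.2814∠86.4° A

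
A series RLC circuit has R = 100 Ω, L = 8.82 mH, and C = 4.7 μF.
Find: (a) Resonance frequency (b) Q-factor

Step 1 — Resonance condition Im(Z)=0 gives ω₀ = 1/√(LC).
Step 2 — ω₀ = 1/√(0.00882·4.7e-06) = 4912 rad/s.
Step 3 — f₀ = ω₀/(2π) = 781.7 Hz.
Step 4 — Series Q: Q = ω₀L/R = 4912·0.00882/100 = 0.4332.

(a) f₀ = 781.7 Hz  (b) Q = 0.4332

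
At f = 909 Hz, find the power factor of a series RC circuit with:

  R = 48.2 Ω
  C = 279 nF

Step 1 — Angular frequency: ω = 2π·f = 2π·909 = 5711 rad/s.
Step 2 — Component impedances:
  R: Z = R = 48.2 Ω
  C: Z = 1/(jωC) = -j/(ω·C) = 0 - j627.6 Ω
Step 3 — Series combination: Z_total = R + C = 48.2 - j627.6 Ω = 629.4∠-85.6° Ω.
Step 4 — Power factor: PF = cos(φ) = Re(Z)/|Z| = 48.2/629.4 = 0.07658.
Step 5 — Type: Im(Z) = -627.6 ⇒ leading (phase φ = -85.6°).

PF = 0.07658 (leading, φ = -85.6°)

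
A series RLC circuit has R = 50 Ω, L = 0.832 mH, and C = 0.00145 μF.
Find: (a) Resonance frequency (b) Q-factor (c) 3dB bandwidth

Step 1 — Resonance condition Im(Z)=0 gives ω₀ = 1/√(LC).
Step 2 — ω₀ = 1/√(0.000832·1.45e-09) = 9.104e+05 rad/s.
Step 3 — f₀ = ω₀/(2π) = 1.449e+05 Hz.
Step 4 — Series Q: Q = ω₀L/R = 9.104e+05·0.000832/50 = 15.15.
Step 5 — 3dB bandwidth: Δω = ω₀/Q = 6.01e+04 rad/s; BW = Δω/(2π) = 9565 Hz.

(a) f₀ = 1.449e+05 Hz  (b) Q = 15.15  (c) BW = 9565 Hz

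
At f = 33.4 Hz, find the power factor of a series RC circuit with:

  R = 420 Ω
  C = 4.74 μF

Step 1 — Angular frequency: ω = 2π·f = 2π·33.4 = 209.9 rad/s.
Step 2 — Component impedances:
  R: Z = R = 420 Ω
  C: Z = 1/(jωC) = -j/(ω·C) = 0 - j1005 Ω
Step 3 — Series combination: Z_total = R + C = 420 - j1005 Ω = 1090∠-67.3° Ω.
Step 4 — Power factor: PF = cos(φ) = Re(Z)/|Z| = 420/1089.5 = 0.3855.
Step 5 — Type: Im(Z) = -1005 ⇒ leading (phase φ = -67.3°).

PF = 0.3855 (leading, φ = -67.3°)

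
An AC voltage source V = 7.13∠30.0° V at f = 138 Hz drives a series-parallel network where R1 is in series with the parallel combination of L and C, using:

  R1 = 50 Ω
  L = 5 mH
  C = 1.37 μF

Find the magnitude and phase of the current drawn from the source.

Step 1 — Angular frequency: ω = 2π·f = 2π·138 = 867.1 rad/s.
Step 2 — Component impedances:
  R1: Z = R = 50 Ω
  L: Z = jωL = j·867.1·0.005 = 0 + j4.335 Ω
  C: Z = 1/(jωC) = -j/(ω·C) = 0 - j841.8 Ω
Step 3 — Parallel branch: L || C = 1/(1/L + 1/C) = 0 + j4.358 Ω.
Step 4 — Series with R1: Z_total = R1 + (L || C) = 50 + j4.358 Ω = 50.19∠5.0° Ω.
Step 5 — Source phasor: V = 7.13∠30.0° V = 6.175 + j3.565 V.
Step 6 — Ohm's law: I = V / Z_total = (6.175 + j3.565) / (50 + j4.358) = 0.1287 + j0.06008 A.
Step 7 — Convert to polar: |I| = 0.1421 A, ∠I = 25.0°.

I = 0.1421∠25.0° A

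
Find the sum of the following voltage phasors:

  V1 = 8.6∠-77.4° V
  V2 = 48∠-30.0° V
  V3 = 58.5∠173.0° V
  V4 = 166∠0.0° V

Step 1 — Convert each phasor to rectangular form:
  V1 = 8.6·(cos(-77.4°) + j·sin(-77.4°)) = 1.876 - j8.393 V
  V2 = 48·(cos(-30.0°) + j·sin(-30.0°)) = 41.57 - j24 V
  V3 = 58.5·(cos(173.0°) + j·sin(173.0°)) = -58.06 + j7.129 V
  V4 = 166·(cos(0.0°) + j·sin(0.0°)) = 166 V
Step 2 — Sum components: V_total = 151.4 - j25.26 V.
Step 3 — Convert to polar: |V_total| = 153.5 V, ∠V_total = -9.5°.

V_total = 153.5∠-9.5° V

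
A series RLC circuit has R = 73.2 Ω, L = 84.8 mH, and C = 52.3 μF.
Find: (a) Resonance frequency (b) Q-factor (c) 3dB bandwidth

Step 1 — Resonance condition Im(Z)=0 gives ω₀ = 1/√(LC).
Step 2 — ω₀ = 1/√(0.0848·5.23e-05) = 474.8 rad/s.
Step 3 — f₀ = ω₀/(2π) = 75.57 Hz.
Step 4 — Series Q: Q = ω₀L/R = 474.8·0.0848/73.2 = 0.5501.
Step 5 — 3dB bandwidth: Δω = ω₀/Q = 863.2 rad/s; BW = Δω/(2π) = 137.4 Hz.

(a) f₀ = 75.57 Hz  (b) Q = 0.5501  (c) BW = 137.4 Hz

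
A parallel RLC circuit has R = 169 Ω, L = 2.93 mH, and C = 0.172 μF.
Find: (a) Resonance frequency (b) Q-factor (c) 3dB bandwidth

Step 1 — Resonance: ω₀ = 1/√(LC) = 1/√(0.00293·1.72e-07) = 4.455e+04 rad/s.
Step 2 — f₀ = ω₀/(2π) = 7090 Hz.
Step 3 — Parallel Q: Q = R/(ω₀L) = 169/(4.455e+04·0.00293) = 1.295.
Step 4 — Bandwidth: Δω = ω₀/Q = 3.44e+04 rad/s; BW = Δω/(2π) = 5475 Hz.

(a) f₀ = 7090 Hz  (b) Q = 1.295  (c) BW = 5475 Hz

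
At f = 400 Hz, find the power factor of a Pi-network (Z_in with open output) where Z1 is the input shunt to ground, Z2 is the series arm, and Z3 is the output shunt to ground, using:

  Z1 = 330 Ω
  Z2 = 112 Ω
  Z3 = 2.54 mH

Step 1 — Angular frequency: ω = 2π·f = 2π·400 = 2513 rad/s.
Step 2 — Component impedances:
  Z1: Z = R = 330 Ω
  Z2: Z = R = 112 Ω
  Z3: Z = jωL = j·2513·0.00254 = 0 + j6.384 Ω
Step 3 — With open output, the series arm Z2 and the output shunt Z3 appear in series to ground: Z2 + Z3 = 112 + j6.384 Ω.
Step 4 — Parallel with input shunt Z1: Z_in = Z1 || (Z2 + Z3) = 83.67 + j3.558 Ω = 83.75∠2.4° Ω.
Step 5 — Power factor: PF = cos(φ) = Re(Z)/|Z| = 83.671/83.747 = 0.9991.
Step 6 — Type: Im(Z) = 3.558 ⇒ lagging (phase φ = 2.4°).

PF = 0.9991 (lagging, φ = 2.4°)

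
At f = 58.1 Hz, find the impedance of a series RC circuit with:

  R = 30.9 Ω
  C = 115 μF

Step 1 — Angular frequency: ω = 2π·f = 2π·58.1 = 365.1 rad/s.
Step 2 — Component impedances:
  R: Z = R = 30.9 Ω
  C: Z = 1/(jωC) = -j/(ω·C) = 0 - j23.82 Ω
Step 3 — Series combination: Z_total = R + C = 30.9 - j23.82 Ω = 39.02∠-37.6° Ω.

Z = 30.9 - j23.82 Ω = 39.02∠-37.6° Ω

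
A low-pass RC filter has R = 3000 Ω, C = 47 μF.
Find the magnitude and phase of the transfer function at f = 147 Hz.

Step 1 — Angular frequency: ω = 2π·147 = 923.6 rad/s.
Step 2 — Transfer function: H(jω) = 1/(1 + jωRC).
Step 3 — Denominator: 1 + jωRC = 1 + j·923.6·3000·4.7e-05 = 1 + j130.2.
Step 4 — H = 5.896e-05 - j0.007678.
Step 5 — Magnitude: |H| = 0.007678 (-42.3 dB); phase: φ = -89.6°.

|H| = 0.007678 (-42.3 dB), φ = -89.6°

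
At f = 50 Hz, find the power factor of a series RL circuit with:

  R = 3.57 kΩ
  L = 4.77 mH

Step 1 — Angular frequency: ω = 2π·f = 2π·50 = 314.2 rad/s.
Step 2 — Component impedances:
  R: Z = R = 3570 Ω
  L: Z = jωL = j·314.2·0.00477 = 0 + j1.499 Ω
Step 3 — Series combination: Z_total = R + L = 3570 + j1.499 Ω = 3570∠0.0° Ω.
Step 4 — Power factor: PF = cos(φ) = Re(Z)/|Z| = 3570/3570 = 1.
Step 5 — Type: Im(Z) = 1.499 ⇒ lagging (phase φ = 0.0°).

PF = 1 (lagging, φ = 0.0°)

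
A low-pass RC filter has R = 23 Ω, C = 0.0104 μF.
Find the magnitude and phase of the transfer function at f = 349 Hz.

Step 1 — Angular frequency: ω = 2π·349 = 2193 rad/s.
Step 2 — Transfer function: H(jω) = 1/(1 + jωRC).
Step 3 — Denominator: 1 + jωRC = 1 + j·2193·23·1.04e-08 = 1 + j0.0005245.
Step 4 — H = 1 - j0.0005245.
Step 5 — Magnitude: |H| = 1 (-0.0 dB); phase: φ = -0.0°.

|H| = 1 (-0.0 dB), φ = -0.0°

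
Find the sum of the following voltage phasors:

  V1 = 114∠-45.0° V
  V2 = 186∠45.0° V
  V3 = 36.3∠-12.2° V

Step 1 — Convert each phasor to rectangular form:
  V1 = 114·(cos(-45.0°) + j·sin(-45.0°)) = 80.61 - j80.61 V
  V2 = 186·(cos(45.0°) + j·sin(45.0°)) = 131.5 + j131.5 V
  V3 = 36.3·(cos(-12.2°) + j·sin(-12.2°)) = 35.48 - j7.671 V
Step 2 — Sum components: V_total = 247.6 + j43.24 V.
Step 3 — Convert to polar: |V_total| = 251.4 V, ∠V_total = 9.9°.

V_total = 251.4∠9.9° V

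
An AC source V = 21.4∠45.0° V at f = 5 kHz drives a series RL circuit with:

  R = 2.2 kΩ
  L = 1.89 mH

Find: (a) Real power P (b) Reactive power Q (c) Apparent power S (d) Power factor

Step 1 — Angular frequency: ω = 2π·f = 2π·5000 = 3.142e+04 rad/s.
Step 2 — Component impedances:
  R: Z = R = 2200 Ω
  L: Z = jωL = j·3.142e+04·0.00189 = 0 + j59.38 Ω
Step 3 — Series combination: Z_total = R + L = 2200 + j59.38 Ω = 2201∠1.5° Ω.
Step 4 — Source phasor: V = 21.4∠45.0° V = 15.13 + j15.13 V.
Step 5 — Current: I = V / Z = 0.007059 + j0.006688 A = 0.009724∠43.5° A.
Step 6 — Complex power: S = V·I* = 0.208 + j0.005614 VA.
Step 7 — Real power: P = Re(S) = 0.208 W.
Step 8 — Reactive power: Q = Im(S) = 0.005614 VAR.
Step 9 — Apparent power: |S| = 0.2081 VA.
Step 10 — Power factor: PF = P/|S| = 0.9996 (lagging).

(a) P = 0.208 W  (b) Q = 0.005614 VAR  (c) S = 0.2081 VA  (d) PF = 0.9996 (lagging)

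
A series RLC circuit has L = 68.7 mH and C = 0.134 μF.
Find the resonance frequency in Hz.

Step 1 — Resonance condition Im(Z)=0 gives ω₀ = 1/√(LC).
Step 2 — ω₀ = 1/√(0.0687·1.34e-07) = 1.042e+04 rad/s.
Step 3 — f₀ = ω₀/(2π) = 1659 Hz.

f₀ = 1659 Hz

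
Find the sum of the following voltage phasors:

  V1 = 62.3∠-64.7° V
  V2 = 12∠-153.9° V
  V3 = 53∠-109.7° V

Step 1 — Convert each phasor to rectangular form:
  V1 = 62.3·(cos(-64.7°) + j·sin(-64.7°)) = 26.62 - j56.32 V
  V2 = 12·(cos(-153.9°) + j·sin(-153.9°)) = -10.78 - j5.279 V
  V3 = 53·(cos(-109.7°) + j·sin(-109.7°)) = -17.87 - j49.9 V
Step 2 — Sum components: V_total = -2.018 - j111.5 V.
Step 3 — Convert to polar: |V_total| = 111.5 V, ∠V_total = -91.0°.

V_total = 111.5∠-91.0° V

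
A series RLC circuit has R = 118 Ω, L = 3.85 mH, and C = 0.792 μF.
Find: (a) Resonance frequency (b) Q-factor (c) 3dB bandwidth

Step 1 — Resonance: ω₀ = 1/√(LC) = 1/√(0.00385·7.92e-07) = 1.811e+04 rad/s.
Step 2 — f₀ = ω₀/(2π) = 2882 Hz.
Step 3 — Series Q: Q = ω₀L/R = 1.811e+04·0.00385/118 = 0.5909.
Step 4 — Bandwidth: Δω = ω₀/Q = 3.065e+04 rad/s; BW = Δω/(2π) = 4878 Hz.

(a) f₀ = 2882 Hz  (b) Q = 0.5909  (c) BW = 4878 Hz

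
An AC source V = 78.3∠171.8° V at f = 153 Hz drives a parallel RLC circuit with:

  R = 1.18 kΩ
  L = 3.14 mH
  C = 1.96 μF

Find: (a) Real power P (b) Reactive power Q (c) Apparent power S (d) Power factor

Step 1 — Angular frequency: ω = 2π·f = 2π·153 = 961.3 rad/s.
Step 2 — Component impedances:
  R: Z = R = 1180 Ω
  L: Z = jωL = j·961.3·0.00314 = 0 + j3.019 Ω
  C: Z = 1/(jωC) = -j/(ω·C) = 0 - j530.7 Ω
Step 3 — Parallel combination: 1/Z_total = 1/R + 1/L + 1/C; Z_total = 0.00781 + j3.036 Ω = 3.036∠89.9° Ω.
Step 4 — Source phasor: V = 78.3∠171.8° V = -77.5 + j11.17 V.
Step 5 — Current: I = V / Z = 3.613 + j25.54 A = 25.79∠81.9° A.
Step 6 — Complex power: S = V·I* = 5.196 + j2020 VA.
Step 7 — Real power: P = Re(S) = 5.196 W.
Step 8 — Reactive power: Q = Im(S) = 2020 VAR.
Step 9 — Apparent power: |S| = 2020 VA.
Step 10 — Power factor: PF = P/|S| = 0.002573 (lagging).

(a) P = 5.196 W  (b) Q = 2020 VAR  (c) S = 2020 VA  (d) PF = 0.002573 (lagging)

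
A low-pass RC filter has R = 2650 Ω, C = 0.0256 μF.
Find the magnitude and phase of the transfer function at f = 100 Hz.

Step 1 — Angular frequency: ω = 2π·100 = 628.3 rad/s.
Step 2 — Transfer function: H(jω) = 1/(1 + jωRC).
Step 3 — Denominator: 1 + jωRC = 1 + j·628.3·2650·2.56e-08 = 1 + j0.04263.
Step 4 — H = 0.9982 - j0.04255.
Step 5 — Magnitude: |H| = 0.9991 (-0.0 dB); phase: φ = -2.4°.

|H| = 0.9991 (-0.0 dB), φ = -2.4°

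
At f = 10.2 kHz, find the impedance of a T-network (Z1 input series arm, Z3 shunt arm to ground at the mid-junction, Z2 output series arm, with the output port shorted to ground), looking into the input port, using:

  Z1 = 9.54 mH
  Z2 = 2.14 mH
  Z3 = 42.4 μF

Step 1 — Angular frequency: ω = 2π·f = 2π·1.02e+04 = 6.409e+04 rad/s.
Step 2 — Component impedances:
  Z1: Z = jωL = j·6.409e+04·0.00954 = 0 + j611.4 Ω
  Z2: Z = jωL = j·6.409e+04·0.00214 = 0 + j137.1 Ω
  Z3: Z = 1/(jωC) = -j/(ω·C) = 0 - j0.368 Ω
Step 3 — With the output port shorted to ground, the output series arm Z2 runs from the junction to ground; the shunt arm Z3 also runs from the junction to ground. They appear in parallel: Z3 || Z2 = 0 - j0.369 Ω.
Step 4 — Series with input arm Z1: Z_in = Z1 + (Z3 || Z2) = 0 + j611 Ω = 611∠90.0° Ω.

Z = 0 + j611 Ω = 611∠90.0° Ω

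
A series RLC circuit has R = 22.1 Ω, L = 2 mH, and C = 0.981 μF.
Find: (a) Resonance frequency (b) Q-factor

Step 1 — Resonance condition Im(Z)=0 gives ω₀ = 1/√(LC).
Step 2 — ω₀ = 1/√(0.002·9.81e-07) = 2.258e+04 rad/s.
Step 3 — f₀ = ω₀/(2π) = 3593 Hz.
Step 4 — Series Q: Q = ω₀L/R = 2.258e+04·0.002/22.1 = 2.043.

(a) f₀ = 3593 Hz  (b) Q = 2.043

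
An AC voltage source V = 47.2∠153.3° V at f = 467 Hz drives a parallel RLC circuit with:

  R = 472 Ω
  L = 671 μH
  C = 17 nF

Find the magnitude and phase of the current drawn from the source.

Step 1 — Angular frequency: ω = 2π·f = 2π·467 = 2934 rad/s.
Step 2 — Component impedances:
  R: Z = R = 472 Ω
  L: Z = jωL = j·2934·0.000671 = 0 + j1.969 Ω
  C: Z = 1/(jωC) = -j/(ω·C) = 0 - j2.005e+04 Ω
Step 3 — Parallel combination: 1/Z_total = 1/R + 1/L + 1/C; Z_total = 0.008214 + j1.969 Ω = 1.969∠89.8° Ω.
Step 4 — Source phasor: V = 47.2∠153.3° V = -42.17 + j21.21 V.
Step 5 — Ohm's law: I = V / Z_total = (-42.17 + j21.21) / (0.008214 + j1.969) = 10.68 + j21.46 A.
Step 6 — Convert to polar: |I| = 23.97 A, ∠I = 63.5°.

I = 23.97∠63.5° A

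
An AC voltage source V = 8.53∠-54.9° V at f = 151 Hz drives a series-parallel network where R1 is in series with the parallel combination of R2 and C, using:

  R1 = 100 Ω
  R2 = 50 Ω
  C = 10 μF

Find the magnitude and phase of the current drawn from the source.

Step 1 — Angular frequency: ω = 2π·f = 2π·151 = 948.8 rad/s.
Step 2 — Component impedances:
  R1: Z = R = 100 Ω
  R2: Z = R = 50 Ω
  C: Z = 1/(jωC) = -j/(ω·C) = 0 - j105.4 Ω
Step 3 — Parallel branch: R2 || C = 1/(1/R2 + 1/C) = 40.82 - j19.36 Ω.
Step 4 — Series with R1: Z_total = R1 + (R2 || C) = 140.8 - j19.36 Ω = 142.1∠-7.8° Ω.
Step 5 — Source phasor: V = 8.53∠-54.9° V = 4.905 - j6.979 V.
Step 6 — Ohm's law: I = V / Z_total = (4.905 - j6.979) / (140.8 - j19.36) = 0.04087 - j0.04394 A.
Step 7 — Convert to polar: |I| = 0.06001 A, ∠I = -47.1°.

I = 0.06001∠-47.1° A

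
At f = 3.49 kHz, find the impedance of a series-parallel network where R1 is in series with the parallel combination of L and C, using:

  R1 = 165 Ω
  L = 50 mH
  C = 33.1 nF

Step 1 — Angular frequency: ω = 2π·f = 2π·3490 = 2.193e+04 rad/s.
Step 2 — Component impedances:
  R1: Z = R = 165 Ω
  L: Z = jωL = j·2.193e+04·0.05 = 0 + j1096 Ω
  C: Z = 1/(jωC) = -j/(ω·C) = 0 - j1378 Ω
Step 3 — Parallel branch: L || C = 1/(1/L + 1/C) = 0 + j5370 Ω.
Step 4 — Series with R1: Z_total = R1 + (L || C) = 165 + j5370 Ω = 5372∠88.2° Ω.

Z = 165 + j5370 Ω = 5372∠88.2° Ω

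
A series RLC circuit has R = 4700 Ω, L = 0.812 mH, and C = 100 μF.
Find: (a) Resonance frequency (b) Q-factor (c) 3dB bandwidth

Step 1 — Resonance: ω₀ = 1/√(LC) = 1/√(0.000812·0.0001) = 3509 rad/s.
Step 2 — f₀ = ω₀/(2π) = 558.5 Hz.
Step 3 — Series Q: Q = ω₀L/R = 3509·0.000812/4700 = 0.0006063.
Step 4 — Bandwidth: Δω = ω₀/Q = 5.788e+06 rad/s; BW = Δω/(2π) = 9.212e+05 Hz.

(a) f₀ = 558.5 Hz  (b) Q = 0.0006063  (c) BW = 9.212e+05 Hz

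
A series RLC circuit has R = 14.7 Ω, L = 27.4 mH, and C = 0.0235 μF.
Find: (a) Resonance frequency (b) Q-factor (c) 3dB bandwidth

Step 1 — Resonance condition Im(Z)=0 gives ω₀ = 1/√(LC).
Step 2 — ω₀ = 1/√(0.0274·2.35e-08) = 3.941e+04 rad/s.
Step 3 — f₀ = ω₀/(2π) = 6272 Hz.
Step 4 — Series Q: Q = ω₀L/R = 3.941e+04·0.0274/14.7 = 73.46.
Step 5 — 3dB bandwidth: Δω = ω₀/Q = 536.5 rad/s; BW = Δω/(2π) = 85.39 Hz.

(a) f₀ = 6272 Hz  (b) Q = 73.46  (c) BW = 85.39 Hz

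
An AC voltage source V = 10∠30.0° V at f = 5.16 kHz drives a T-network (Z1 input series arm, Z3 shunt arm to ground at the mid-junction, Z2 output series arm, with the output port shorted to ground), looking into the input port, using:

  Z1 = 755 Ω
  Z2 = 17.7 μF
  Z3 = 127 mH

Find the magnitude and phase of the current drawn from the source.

Step 1 — Angular frequency: ω = 2π·f = 2π·5160 = 3.242e+04 rad/s.
Step 2 — Component impedances:
  Z1: Z = R = 755 Ω
  Z2: Z = 1/(jωC) = -j/(ω·C) = 0 - j1.743 Ω
  Z3: Z = jωL = j·3.242e+04·0.127 = 0 + j4117 Ω
Step 3 — With the output port shorted to ground, the output series arm Z2 runs from the junction to ground; the shunt arm Z3 also runs from the junction to ground. They appear in parallel: Z3 || Z2 = 0 - j1.743 Ω.
Step 4 — Series with input arm Z1: Z_in = Z1 + (Z3 || Z2) = 755 - j1.743 Ω = 755∠-0.1° Ω.
Step 5 — Source phasor: V = 10∠30.0° V = 8.66 + j5 V.
Step 6 — Ohm's law: I = V / Z_total = (8.66 + j5) / (755 - j1.743) = 0.01146 + j0.006649 A.
Step 7 — Convert to polar: |I| = 0.01324 A, ∠I = 30.1°.

I = 0.01324∠30.1° A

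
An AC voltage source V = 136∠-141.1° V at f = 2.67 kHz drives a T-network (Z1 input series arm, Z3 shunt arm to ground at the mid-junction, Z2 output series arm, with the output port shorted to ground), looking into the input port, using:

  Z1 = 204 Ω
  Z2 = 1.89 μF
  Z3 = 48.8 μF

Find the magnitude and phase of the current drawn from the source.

Step 1 — Angular frequency: ω = 2π·f = 2π·2670 = 1.678e+04 rad/s.
Step 2 — Component impedances:
  Z1: Z = R = 204 Ω
  Z2: Z = 1/(jωC) = -j/(ω·C) = 0 - j31.54 Ω
  Z3: Z = 1/(jωC) = -j/(ω·C) = 0 - j1.221 Ω
Step 3 — With the output port shorted to ground, the output series arm Z2 runs from the junction to ground; the shunt arm Z3 also runs from the junction to ground. They appear in parallel: Z3 || Z2 = 0 - j1.176 Ω.
Step 4 — Series with input arm Z1: Z_in = Z1 + (Z3 || Z2) = 204 - j1.176 Ω = 204∠-0.3° Ω.
Step 5 — Source phasor: V = 136∠-141.1° V = -105.8 - j85.4 V.
Step 6 — Ohm's law: I = V / Z_total = (-105.8 - j85.4) / (204 - j1.176) = -0.5164 - j0.4216 A.
Step 7 — Convert to polar: |I| = 0.6667 A, ∠I = -140.8°.

I = 0.6667∠-140.8° A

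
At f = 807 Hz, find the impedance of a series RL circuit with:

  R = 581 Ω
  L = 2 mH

Step 1 — Angular frequency: ω = 2π·f = 2π·807 = 5071 rad/s.
Step 2 — Component impedances:
  R: Z = R = 581 Ω
  L: Z = jωL = j·5071·0.002 = 0 + j10.14 Ω
Step 3 — Series combination: Z_total = R + L = 581 + j10.14 Ω = 581.1∠1.0° Ω.

Z = 581 + j10.14 Ω = 581.1∠1.0° Ω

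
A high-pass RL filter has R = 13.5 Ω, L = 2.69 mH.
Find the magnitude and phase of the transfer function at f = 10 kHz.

Step 1 — Angular frequency: ω = 2π·1e+04 = 6.283e+04 rad/s.
Step 2 — Transfer function: H(jω) = jωL/(R + jωL).
Step 3 — Numerator jωL = j·169; denominator R + jωL = 13.5 + j169.
Step 4 — H = 0.9937 + j0.07937.
Step 5 — Magnitude: |H| = 0.9968 (-0.0 dB); phase: φ = 4.6°.

|H| = 0.9968 (-0.0 dB), φ = 4.6°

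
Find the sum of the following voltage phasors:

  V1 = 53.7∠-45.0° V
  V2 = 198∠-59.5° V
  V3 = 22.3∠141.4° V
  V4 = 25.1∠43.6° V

Step 1 — Convert each phasor to rectangular form:
  V1 = 53.7·(cos(-45.0°) + j·sin(-45.0°)) = 37.97 - j37.97 V
  V2 = 198·(cos(-59.5°) + j·sin(-59.5°)) = 100.5 - j170.6 V
  V3 = 22.3·(cos(141.4°) + j·sin(141.4°)) = -17.43 + j13.91 V
  V4 = 25.1·(cos(43.6°) + j·sin(43.6°)) = 18.18 + j17.31 V
Step 2 — Sum components: V_total = 139.2 - j177.4 V.
Step 3 — Convert to polar: |V_total| = 225.5 V, ∠V_total = -51.9°.

V_total = 225.5∠-51.9° V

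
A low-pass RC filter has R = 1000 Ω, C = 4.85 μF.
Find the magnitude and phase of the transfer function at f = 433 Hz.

Step 1 — Angular frequency: ω = 2π·433 = 2721 rad/s.
Step 2 — Transfer function: H(jω) = 1/(1 + jωRC).
Step 3 — Denominator: 1 + jωRC = 1 + j·2721·1000·4.85e-06 = 1 + j13.2.
Step 4 — H = 0.005711 - j0.07535.
Step 5 — Magnitude: |H| = 0.07557 (-22.4 dB); phase: φ = -85.7°.

|H| = 0.07557 (-22.4 dB), φ = -85.7°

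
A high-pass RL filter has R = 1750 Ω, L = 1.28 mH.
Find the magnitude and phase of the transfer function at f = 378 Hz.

Step 1 — Angular frequency: ω = 2π·378 = 2375 rad/s.
Step 2 — Transfer function: H(jω) = jωL/(R + jωL).
Step 3 — Numerator jωL = j·3.04; denominator R + jωL = 1750 + j3.04.
Step 4 — H = 3.018e-06 + j0.001737.
Step 5 — Magnitude: |H| = 0.001737 (-55.2 dB); phase: φ = 89.9°.

|H| = 0.001737 (-55.2 dB), φ = 89.9°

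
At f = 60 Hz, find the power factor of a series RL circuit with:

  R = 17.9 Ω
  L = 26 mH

Step 1 — Angular frequency: ω = 2π·f = 2π·60 = 377 rad/s.
Step 2 — Component impedances:
  R: Z = R = 17.9 Ω
  L: Z = jωL = j·377·0.026 = 0 + j9.802 Ω
Step 3 — Series combination: Z_total = R + L = 17.9 + j9.802 Ω = 20.41∠28.7° Ω.
Step 4 — Power factor: PF = cos(φ) = Re(Z)/|Z| = 17.9/20.408 = 0.8771.
Step 5 — Type: Im(Z) = 9.802 ⇒ lagging (phase φ = 28.7°).

PF = 0.8771 (lagging, φ = 28.7°)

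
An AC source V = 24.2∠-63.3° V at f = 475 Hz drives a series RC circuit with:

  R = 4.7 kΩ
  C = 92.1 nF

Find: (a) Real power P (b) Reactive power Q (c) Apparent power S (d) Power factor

Step 1 — Angular frequency: ω = 2π·f = 2π·475 = 2985 rad/s.
Step 2 — Component impedances:
  R: Z = R = 4700 Ω
  C: Z = 1/(jωC) = -j/(ω·C) = 0 - j3638 Ω
Step 3 — Series combination: Z_total = R + C = 4700 - j3638 Ω = 5944∠-37.7° Ω.
Step 4 — Source phasor: V = 24.2∠-63.3° V = 10.87 - j21.62 V.
Step 5 — Current: I = V / Z = 0.003673 - j0.001757 A = 0.004072∠-25.6° A.
Step 6 — Complex power: S = V·I* = 0.07792 - j0.06031 VA.
Step 7 — Real power: P = Re(S) = 0.07792 W.
Step 8 — Reactive power: Q = Im(S) = -0.06031 VAR.
Step 9 — Apparent power: |S| = 0.09853 VA.
Step 10 — Power factor: PF = P/|S| = 0.7908 (leading).

(a) P = 0.07792 W  (b) Q = -0.06031 VAR  (c) S = 0.09853 VA  (d) PF = 0.7908 (leading)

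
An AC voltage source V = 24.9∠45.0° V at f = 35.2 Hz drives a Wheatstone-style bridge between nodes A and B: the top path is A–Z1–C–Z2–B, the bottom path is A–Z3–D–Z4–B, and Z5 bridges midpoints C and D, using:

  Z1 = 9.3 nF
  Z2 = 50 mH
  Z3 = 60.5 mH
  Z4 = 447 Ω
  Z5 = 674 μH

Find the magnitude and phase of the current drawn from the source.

Step 1 — Angular frequency: ω = 2π·f = 2π·35.2 = 221.2 rad/s.
Step 2 — Component impedances:
  Z1: Z = 1/(jωC) = -j/(ω·C) = 0 - j4.862e+05 Ω
  Z2: Z = jωL = j·221.2·0.05 = 0 + j11.06 Ω
  Z3: Z = jωL = j·221.2·0.0605 = 0 + j13.38 Ω
  Z4: Z = R = 447 Ω
  Z5: Z = jωL = j·221.2·0.000674 = 0 + j0.1491 Ω
Step 3 — Bridge requires nodal analysis (the Z5 bridge couples midpoints C and D, so the two paths cannot be reduced to a simple series/parallel combination). Setting node B to ground and injecting 1 A at node A, the 3-node admittance system at A, C, D solves to V_A = Z_AB = 0.2808 + j24.58 Ω = 24.58∠89.3° Ω.
Step 4 — Source phasor: V = 24.9∠45.0° V = 17.61 + j17.61 V.
Step 5 — Ohm's law: I = V / Z_total = (17.61 + j17.61) / (0.2808 + j24.58) = 0.7244 - j0.708 A.
Step 6 — Convert to polar: |I| = 1.013 A, ∠I = -44.3°.

I = 1.013∠-44.3° A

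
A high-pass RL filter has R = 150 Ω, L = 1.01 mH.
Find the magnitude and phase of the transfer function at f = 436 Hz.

Step 1 — Angular frequency: ω = 2π·436 = 2739 rad/s.
Step 2 — Transfer function: H(jω) = jωL/(R + jωL).
Step 3 — Numerator jωL = j·2.767; denominator R + jωL = 150 + j2.767.
Step 4 — H = 0.0003401 + j0.01844.
Step 5 — Magnitude: |H| = 0.01844 (-34.7 dB); phase: φ = 88.9°.

|H| = 0.01844 (-34.7 dB), φ = 88.9°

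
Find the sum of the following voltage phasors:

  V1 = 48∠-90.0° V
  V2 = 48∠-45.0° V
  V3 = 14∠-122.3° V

Step 1 — Convert each phasor to rectangular form:
  V1 = 48·(cos(-90.0°) + j·sin(-90.0°)) = 0 - j48 V
  V2 = 48·(cos(-45.0°) + j·sin(-45.0°)) = 33.94 - j33.94 V
  V3 = 14·(cos(-122.3°) + j·sin(-122.3°)) = -7.481 - j11.83 V
Step 2 — Sum components: V_total = 26.46 - j93.77 V.
Step 3 — Convert to polar: |V_total| = 97.44 V, ∠V_total = -74.2°.

V_total = 97.44∠-74.2° V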